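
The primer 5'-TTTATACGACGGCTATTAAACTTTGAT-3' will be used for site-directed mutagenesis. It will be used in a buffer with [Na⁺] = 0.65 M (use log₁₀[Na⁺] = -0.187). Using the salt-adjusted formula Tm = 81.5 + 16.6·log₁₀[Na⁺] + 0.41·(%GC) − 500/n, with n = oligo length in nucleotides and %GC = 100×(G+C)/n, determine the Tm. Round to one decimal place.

72.0°C

Length n = 27. Scanning the sequence gives G=4, A=8, T=11, C=4.
G+C = 8, so %GC = 8/27 × 100 = 29.63%
Salt term: 16.6 × (-0.187) = -3.104
GC term: 0.41 × 29.63 = 12.148; length term: −500/27 = −18.519
Tm = 81.5 + (-3.104) + 12.148 − 18.519 = 72.025 → 72.0°C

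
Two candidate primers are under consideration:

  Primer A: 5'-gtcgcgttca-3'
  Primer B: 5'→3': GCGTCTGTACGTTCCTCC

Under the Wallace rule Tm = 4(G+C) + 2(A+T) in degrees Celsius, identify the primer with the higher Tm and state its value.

Primer B, 58°C

Primer A: A+T=4, G+C=6 → Tm = 2(4)+4(6) = 32°C
Primer B: A+T=7, G+C=11 → Tm = 2(7)+4(11) = 58°C
32°C vs 58°C → primer B is higher.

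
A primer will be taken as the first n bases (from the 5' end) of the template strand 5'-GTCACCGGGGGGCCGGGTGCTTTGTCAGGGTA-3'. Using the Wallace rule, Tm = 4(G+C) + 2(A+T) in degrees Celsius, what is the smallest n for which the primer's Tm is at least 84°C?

First 23 bases: GTCACCGGGGGGCCGGGTGCTTT → Tm = 80°C (< 84°C)
First 24 bases: GTCACCGGGGGGCCGGGTGCTTTG → Tm = 84°C (≥ 84°C)
Since every base adds ≥2°C, Tm only increases with n, so the threshold is first crossed at n = 24.

n = 24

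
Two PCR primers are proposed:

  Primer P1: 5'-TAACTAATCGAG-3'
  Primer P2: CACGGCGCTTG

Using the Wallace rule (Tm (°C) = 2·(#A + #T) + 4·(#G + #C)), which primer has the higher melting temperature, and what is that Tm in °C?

Primer P1: A+T=8, G+C=4 → Tm = 2(8)+4(4) = 32°C
Primer P2: A+T=3, G+C=8 → Tm = 2(3)+4(8) = 38°C
32°C vs 38°C → primer P2 is higher.

Primer P2, 38°C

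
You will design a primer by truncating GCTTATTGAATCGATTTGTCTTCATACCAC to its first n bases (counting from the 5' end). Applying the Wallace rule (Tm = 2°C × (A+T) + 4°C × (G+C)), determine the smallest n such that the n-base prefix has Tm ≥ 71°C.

n = 27

First 26 bases: GCTTATTGAATCGATTTGTCTTCATA → Tm = 68°C (< 71°C)
First 27 bases: GCTTATTGAATCGATTTGTCTTCATAC → Tm = 72°C (≥ 71°C)
Since every base adds ≥2°C, Tm only increases with n, so the threshold is first crossed at n = 27.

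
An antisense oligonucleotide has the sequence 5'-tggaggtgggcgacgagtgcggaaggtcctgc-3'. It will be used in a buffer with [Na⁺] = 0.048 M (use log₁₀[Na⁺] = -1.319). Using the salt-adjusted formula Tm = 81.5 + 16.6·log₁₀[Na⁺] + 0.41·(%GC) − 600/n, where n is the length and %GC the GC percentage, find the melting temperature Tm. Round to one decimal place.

Length n = 32. Counting bases: C=6, A=5, G=16, T=5
G+C = 22, so %GC = 22/32 × 100 = 68.75%
Salt term: 16.6 × (-1.319) = -21.895
GC term: 0.41 × 68.75 = 28.188; length term: −600/32 = −18.75
Tm = 81.5 + (-21.895) + 28.188 − 18.75 = 69.043 → 69.0°C

69.0°C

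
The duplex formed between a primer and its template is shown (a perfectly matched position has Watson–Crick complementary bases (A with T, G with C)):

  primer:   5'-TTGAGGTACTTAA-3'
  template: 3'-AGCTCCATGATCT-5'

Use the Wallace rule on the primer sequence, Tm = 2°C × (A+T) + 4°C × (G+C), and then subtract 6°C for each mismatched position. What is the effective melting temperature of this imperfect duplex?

16°C

Primer base counts: A=4, T=5, G=3, C=1 → A+T=9, G+C=4
Perfect-match Tm = 2(9) + 4(4) = 18 + 16 = 34°C
Mismatches (positions where the bases are not complementary): 3 (at positions 2, 11, 12)
Effective Tm = 34 − 3×6 = 34 − 18 = 16°C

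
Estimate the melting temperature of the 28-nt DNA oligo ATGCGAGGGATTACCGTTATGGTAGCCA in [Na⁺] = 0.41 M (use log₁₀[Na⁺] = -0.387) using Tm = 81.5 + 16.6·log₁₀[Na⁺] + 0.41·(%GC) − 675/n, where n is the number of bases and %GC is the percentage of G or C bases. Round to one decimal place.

71.5°C

Length n = 28. Scanning the sequence gives A=7, G=9, T=7, C=5.
G+C = 14, so %GC = 14/28 × 100 = 50%
Salt term: 16.6 × (-0.387) = -6.424
GC term: 0.41 × 50 = 20.5; length term: −675/28 = −24.107
Tm = 81.5 + (-6.424) + 20.5 − 24.107 = 71.469 → 71.5°C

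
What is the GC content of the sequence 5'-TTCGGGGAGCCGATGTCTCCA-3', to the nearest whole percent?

A=3, C=6, G=7, T=5
G+C = 7 + 6 = 13 out of 21 bases
%GC = 13/21 × 100 = 61.9% ≈ 62%

62%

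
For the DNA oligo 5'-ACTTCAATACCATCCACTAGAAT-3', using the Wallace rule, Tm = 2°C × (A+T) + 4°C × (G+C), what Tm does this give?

62°C

Scanning the sequence gives G=1, T=6, C=7, A=9.
AT pairs contribute 15, GC pairs contribute 8.
Tm = 2(15) + 4(8) = 30 + 32 = 62°C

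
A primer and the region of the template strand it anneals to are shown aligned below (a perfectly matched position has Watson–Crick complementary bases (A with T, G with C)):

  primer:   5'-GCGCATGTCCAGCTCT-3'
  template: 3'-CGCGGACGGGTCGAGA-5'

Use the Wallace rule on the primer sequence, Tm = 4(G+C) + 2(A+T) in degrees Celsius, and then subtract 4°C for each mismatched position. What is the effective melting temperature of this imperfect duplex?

44°C

Primer base counts: A=2, T=4, G=4, C=6 → A+T=6, G+C=10
Perfect-match Tm = 2(6) + 4(10) = 12 + 40 = 52°C
Mismatches (positions where the bases are not complementary): 2 (at positions 5, 8)
Effective Tm = 52 − 2×4 = 52 − 8 = 44°C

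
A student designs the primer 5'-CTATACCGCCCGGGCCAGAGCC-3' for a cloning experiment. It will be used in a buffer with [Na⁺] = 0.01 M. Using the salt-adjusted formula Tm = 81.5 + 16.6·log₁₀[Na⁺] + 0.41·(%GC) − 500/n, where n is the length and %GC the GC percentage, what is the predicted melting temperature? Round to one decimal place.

55.4°C

Length n = 22. Counting bases: C=10, A=4, T=2, G=6
G+C = 16, so %GC = 16/22 × 100 = 72.727%
Salt term: 16.6 × (-2) = -33.2
GC term: 0.41 × 72.727 = 29.818; length term: −500/22 = −22.727
Tm = 81.5 + (-33.2) + 29.818 − 22.727 = 55.391 → 55.4°C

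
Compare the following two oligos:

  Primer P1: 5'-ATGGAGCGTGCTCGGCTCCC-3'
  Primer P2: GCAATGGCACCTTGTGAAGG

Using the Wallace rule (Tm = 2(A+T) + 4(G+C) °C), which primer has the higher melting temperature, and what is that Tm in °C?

Primer P1: A+T=6, G+C=14 → Tm = 2(6)+4(14) = 68°C
Primer P2: A+T=9, G+C=11 → Tm = 2(9)+4(11) = 62°C
68°C vs 62°C → primer P1 is higher.

Primer P1, 68°C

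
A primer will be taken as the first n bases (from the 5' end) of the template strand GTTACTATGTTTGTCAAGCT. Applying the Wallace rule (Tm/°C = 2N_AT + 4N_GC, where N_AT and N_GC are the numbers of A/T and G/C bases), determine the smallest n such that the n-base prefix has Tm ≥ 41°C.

First 15 bases: GTTACTATGTTTGTC → Tm = 40°C (< 41°C)
First 16 bases: GTTACTATGTTTGTCA → Tm = 42°C (≥ 41°C)
Since every base adds ≥2°C, Tm only increases with n, so the threshold is first crossed at n = 16.

n = 16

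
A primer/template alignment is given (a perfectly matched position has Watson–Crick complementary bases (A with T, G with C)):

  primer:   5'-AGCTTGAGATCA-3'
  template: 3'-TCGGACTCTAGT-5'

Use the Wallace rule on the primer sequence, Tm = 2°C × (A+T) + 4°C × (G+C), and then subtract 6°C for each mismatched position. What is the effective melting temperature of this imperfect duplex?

28°C

Primer base counts: A=4, T=3, G=3, C=2 → A+T=7, G+C=5
Perfect-match Tm = 2(7) + 4(5) = 14 + 20 = 34°C
Mismatches (positions where the bases are not complementary): 1 (at position 4)
Effective Tm = 34 − 1×6 = 34 − 6 = 28°C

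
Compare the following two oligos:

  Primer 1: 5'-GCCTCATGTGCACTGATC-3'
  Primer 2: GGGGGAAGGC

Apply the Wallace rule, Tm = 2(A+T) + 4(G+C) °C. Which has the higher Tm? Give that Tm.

Primer 1: A+T=8, G+C=10 → Tm = 2(8)+4(10) = 56°C
Primer 2: A+T=2, G+C=8 → Tm = 2(2)+4(8) = 36°C
56°C vs 36°C → primer 1 is higher.

Primer 1, 56°C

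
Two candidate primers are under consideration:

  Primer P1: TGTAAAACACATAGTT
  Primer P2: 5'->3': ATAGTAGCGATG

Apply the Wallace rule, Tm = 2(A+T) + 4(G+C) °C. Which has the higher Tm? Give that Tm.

Primer P1, 40°C

Primer P1: A+T=12, G+C=4 → Tm = 2(12)+4(4) = 40°C
Primer P2: A+T=7, G+C=5 → Tm = 2(7)+4(5) = 34°C
40°C vs 34°C → primer P1 is higher.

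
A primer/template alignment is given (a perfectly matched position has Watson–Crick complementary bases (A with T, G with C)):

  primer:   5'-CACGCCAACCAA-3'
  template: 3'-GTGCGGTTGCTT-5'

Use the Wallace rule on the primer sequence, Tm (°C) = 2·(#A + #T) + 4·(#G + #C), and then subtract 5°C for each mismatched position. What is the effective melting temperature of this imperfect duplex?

Primer base counts: A=5, T=0, G=1, C=6 → A+T=5, G+C=7
Perfect-match Tm = 2(5) + 4(7) = 10 + 28 = 38°C
Mismatches (positions where the bases are not complementary): 1 (at position 10)
Effective Tm = 38 − 1×5 = 38 − 5 = 33°C

33°C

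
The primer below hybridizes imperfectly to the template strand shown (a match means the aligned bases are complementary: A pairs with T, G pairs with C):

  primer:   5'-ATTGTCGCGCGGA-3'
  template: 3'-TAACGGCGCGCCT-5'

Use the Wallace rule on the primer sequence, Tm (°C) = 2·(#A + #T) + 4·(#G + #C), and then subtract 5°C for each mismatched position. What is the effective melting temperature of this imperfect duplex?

37°C

Primer base counts: A=2, T=3, G=5, C=3 → A+T=5, G+C=8
Perfect-match Tm = 2(5) + 4(8) = 10 + 32 = 42°C
Mismatches (positions where the bases are not complementary): 1 (at position 5)
Effective Tm = 42 − 1×5 = 42 − 5 = 37°C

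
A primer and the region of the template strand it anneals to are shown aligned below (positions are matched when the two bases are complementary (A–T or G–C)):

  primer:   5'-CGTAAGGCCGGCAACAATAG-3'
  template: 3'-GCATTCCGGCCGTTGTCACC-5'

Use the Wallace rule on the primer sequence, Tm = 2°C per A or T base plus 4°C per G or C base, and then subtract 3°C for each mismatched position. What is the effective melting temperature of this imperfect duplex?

56°C

Primer base counts: A=7, T=2, G=6, C=5 → A+T=9, G+C=11
Perfect-match Tm = 2(9) + 4(11) = 18 + 44 = 62°C
Mismatches (positions where the bases are not complementary): 2 (at positions 17, 19)
Effective Tm = 62 − 2×3 = 62 − 6 = 56°C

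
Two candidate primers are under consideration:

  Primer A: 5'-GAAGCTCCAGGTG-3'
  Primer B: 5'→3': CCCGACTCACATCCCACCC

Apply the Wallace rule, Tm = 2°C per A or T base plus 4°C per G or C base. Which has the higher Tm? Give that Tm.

Primer B, 64°C

Primer A: A+T=5, G+C=8 → Tm = 2(5)+4(8) = 42°C
Primer B: A+T=6, G+C=13 → Tm = 2(6)+4(13) = 64°C
42°C vs 64°C → primer B is higher.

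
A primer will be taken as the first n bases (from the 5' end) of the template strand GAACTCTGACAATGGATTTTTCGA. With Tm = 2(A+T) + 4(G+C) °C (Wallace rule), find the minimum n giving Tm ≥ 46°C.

First 15 bases: GAACTCTGACAATGG → Tm = 44°C (< 46°C)
First 16 bases: GAACTCTGACAATGGA → Tm = 46°C (≥ 46°C)
Each additional base adds 2°C (A/T) or 4°C (G/C), so Tm is non-decreasing in n; n = 16 is the first length to reach 46°C.

n = 16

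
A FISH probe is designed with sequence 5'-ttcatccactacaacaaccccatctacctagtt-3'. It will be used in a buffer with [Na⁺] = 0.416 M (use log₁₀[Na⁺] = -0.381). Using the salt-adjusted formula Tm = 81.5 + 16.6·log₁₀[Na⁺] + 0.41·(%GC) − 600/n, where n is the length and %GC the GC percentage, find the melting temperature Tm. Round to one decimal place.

74.4°C

Length n = 33. A=10, G=1, T=9, C=13
G+C = 14, so %GC = 14/33 × 100 = 42.424%
Salt term: 16.6 × (-0.381) = -6.325
GC term: 0.41 × 42.424 = 17.394; length term: −600/33 = −18.182
Tm = 81.5 + (-6.325) + 17.394 − 18.182 = 74.387 → 74.4°C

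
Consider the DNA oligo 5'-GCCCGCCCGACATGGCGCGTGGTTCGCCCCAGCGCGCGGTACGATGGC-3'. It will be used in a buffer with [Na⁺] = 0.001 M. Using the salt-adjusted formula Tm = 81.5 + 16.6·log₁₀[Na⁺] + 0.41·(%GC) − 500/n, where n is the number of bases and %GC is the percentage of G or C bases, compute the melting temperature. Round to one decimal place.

52.9°C

Length n = 48. Counting bases: T=6, G=18, A=5, C=19
G+C = 37, so %GC = 37/48 × 100 = 77.083%
Salt term: 16.6 × (-3) = -49.8
GC term: 0.41 × 77.083 = 31.604; length term: −500/48 = −10.417
Tm = 81.5 + (-49.8) + 31.604 − 10.417 = 52.887 → 52.9°C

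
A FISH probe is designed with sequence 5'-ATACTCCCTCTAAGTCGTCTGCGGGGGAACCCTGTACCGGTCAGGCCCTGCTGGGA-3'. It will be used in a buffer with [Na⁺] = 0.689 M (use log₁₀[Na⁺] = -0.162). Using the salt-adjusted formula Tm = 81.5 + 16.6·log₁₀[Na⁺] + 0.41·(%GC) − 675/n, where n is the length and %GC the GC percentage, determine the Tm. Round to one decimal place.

92.4°C

Length n = 56. G=17, T=12, A=9, C=18
G+C = 35, so %GC = 35/56 × 100 = 62.5%
Salt term: 16.6 × (-0.162) = -2.689
GC term: 0.41 × 62.5 = 25.625; length term: −675/56 = −12.054
Tm = 81.5 + (-2.689) + 25.625 − 12.054 = 92.382 → 92.4°C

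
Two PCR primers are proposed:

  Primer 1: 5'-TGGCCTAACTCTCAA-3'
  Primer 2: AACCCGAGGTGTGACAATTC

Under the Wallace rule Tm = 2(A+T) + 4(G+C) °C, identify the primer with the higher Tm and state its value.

Primer 1: A+T=8, G+C=7 → Tm = 2(8)+4(7) = 44°C
Primer 2: A+T=10, G+C=10 → Tm = 2(10)+4(10) = 60°C
44°C vs 60°C → primer 2 is higher.

Primer 2, 60°C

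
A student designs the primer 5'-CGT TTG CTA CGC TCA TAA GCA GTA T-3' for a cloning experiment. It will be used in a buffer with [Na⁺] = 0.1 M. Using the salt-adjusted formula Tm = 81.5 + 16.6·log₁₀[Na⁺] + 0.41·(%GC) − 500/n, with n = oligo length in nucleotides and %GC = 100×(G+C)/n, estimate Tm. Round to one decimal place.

62.9°C

Length n = 25. A=6, C=6, T=8, G=5
G+C = 11, so %GC = 11/25 × 100 = 44%
Salt term: 16.6 × (-1) = -16.6
GC term: 0.41 × 44 = 18.04; length term: −500/25 = −20
Tm = 81.5 + (-16.6) + 18.04 − 20 = 62.94 → 62.9°C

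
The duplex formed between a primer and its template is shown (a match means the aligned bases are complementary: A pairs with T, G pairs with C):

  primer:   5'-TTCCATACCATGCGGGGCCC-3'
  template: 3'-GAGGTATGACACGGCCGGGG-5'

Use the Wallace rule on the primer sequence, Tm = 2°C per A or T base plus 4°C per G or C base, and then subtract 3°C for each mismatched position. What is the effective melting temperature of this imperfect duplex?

Primer base counts: A=3, T=4, G=5, C=8 → A+T=7, G+C=13
Perfect-match Tm = 2(7) + 4(13) = 14 + 52 = 66°C
Mismatches (positions where the bases are not complementary): 5 (at positions 1, 9, 10, 14, 17)
Effective Tm = 66 − 5×3 = 66 − 15 = 51°C

51°C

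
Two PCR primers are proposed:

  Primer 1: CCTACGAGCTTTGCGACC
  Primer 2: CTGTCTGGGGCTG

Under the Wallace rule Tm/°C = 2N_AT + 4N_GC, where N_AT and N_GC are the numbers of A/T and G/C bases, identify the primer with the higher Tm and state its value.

Primer 1: A+T=7, G+C=11 → Tm = 2(7)+4(11) = 58°C
Primer 2: A+T=4, G+C=9 → Tm = 2(4)+4(9) = 44°C
58°C vs 44°C → primer 1 is higher.

Primer 1, 58°C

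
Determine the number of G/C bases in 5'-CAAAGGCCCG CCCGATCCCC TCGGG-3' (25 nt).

T=2, C=12, G=7, A=4
G+C = 7 + 12 = 19

19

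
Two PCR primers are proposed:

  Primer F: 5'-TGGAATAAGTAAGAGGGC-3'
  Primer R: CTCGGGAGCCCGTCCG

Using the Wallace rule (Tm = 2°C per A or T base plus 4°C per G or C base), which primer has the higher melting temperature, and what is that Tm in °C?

Primer R, 58°C

Primer F: A+T=10, G+C=8 → Tm = 2(10)+4(8) = 52°C
Primer R: A+T=3, G+C=13 → Tm = 2(3)+4(13) = 58°C
52°C vs 58°C → primer R is higher.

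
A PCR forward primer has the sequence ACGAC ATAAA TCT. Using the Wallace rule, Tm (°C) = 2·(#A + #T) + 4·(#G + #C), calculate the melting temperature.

Scanning the sequence gives G=1, T=3, C=3, A=6.
A+T = 9, G+C = 4
Tm = 2×9 + 4×4 = 34°C

34°C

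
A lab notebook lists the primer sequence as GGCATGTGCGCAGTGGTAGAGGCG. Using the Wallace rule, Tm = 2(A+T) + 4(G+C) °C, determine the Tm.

G=12, C=4, T=4, A=4
AT pairs contribute 8, GC pairs contribute 16.
Tm = 4·16 + 2·8 = 64 + 16 = 80°C

80°C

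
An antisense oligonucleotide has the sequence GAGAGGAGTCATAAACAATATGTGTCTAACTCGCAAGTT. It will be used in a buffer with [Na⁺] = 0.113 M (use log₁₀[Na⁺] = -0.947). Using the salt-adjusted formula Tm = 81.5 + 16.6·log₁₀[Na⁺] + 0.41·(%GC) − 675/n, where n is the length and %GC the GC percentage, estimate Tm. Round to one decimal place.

64.2°C

Length n = 39. Scanning the sequence gives G=9, C=6, A=14, T=10.
G+C = 15, so %GC = 15/39 × 100 = 38.462%
Salt term: 16.6 × (-0.947) = -15.72
GC term: 0.41 × 38.462 = 15.769; length term: −675/39 = −17.308
Tm = 81.5 + (-15.72) + 15.769 − 17.308 = 64.241 → 64.2°C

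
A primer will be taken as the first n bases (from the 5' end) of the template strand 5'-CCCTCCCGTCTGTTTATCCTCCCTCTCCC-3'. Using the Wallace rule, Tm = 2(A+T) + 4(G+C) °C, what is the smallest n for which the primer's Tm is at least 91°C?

n = 29

First 28 bases: CCCTCCCGTCTGTTTATCCTCCCTCTCC → Tm = 90°C (< 91°C)
First 29 bases: CCCTCCCGTCTGTTTATCCTCCCTCTCCC → Tm = 94°C (≥ 91°C)
Each additional base adds 2°C (A/T) or 4°C (G/C), so Tm is non-decreasing in n; n = 29 is the first length to reach 91°C.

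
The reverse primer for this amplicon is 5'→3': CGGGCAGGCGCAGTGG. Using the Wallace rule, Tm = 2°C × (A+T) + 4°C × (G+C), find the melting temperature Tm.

58°C

Counting bases: A=2, G=9, T=1, C=4
AT pairs contribute 3, GC pairs contribute 13.
Tm = 2×3 + 4×13 = 58°C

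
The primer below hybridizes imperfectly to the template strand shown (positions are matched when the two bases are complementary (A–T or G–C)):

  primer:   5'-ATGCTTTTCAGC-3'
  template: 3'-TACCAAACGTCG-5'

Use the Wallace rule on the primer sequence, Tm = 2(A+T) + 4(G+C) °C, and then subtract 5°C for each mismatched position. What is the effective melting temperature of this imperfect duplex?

Primer base counts: A=2, T=5, G=2, C=3 → A+T=7, G+C=5
Perfect-match Tm = 2(7) + 4(5) = 14 + 20 = 34°C
Mismatches (positions where the bases are not complementary): 2 (at positions 4, 8)
Effective Tm = 34 − 2×5 = 34 − 10 = 24°C

24°C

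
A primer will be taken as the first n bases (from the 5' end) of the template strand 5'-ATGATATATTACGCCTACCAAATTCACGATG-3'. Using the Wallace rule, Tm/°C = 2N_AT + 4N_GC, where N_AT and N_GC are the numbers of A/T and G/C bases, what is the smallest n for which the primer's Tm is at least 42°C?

n = 16

First 15 bases: ATGATATATTACGCC → Tm = 40°C (< 42°C)
First 16 bases: ATGATATATTACGCCT → Tm = 42°C (≥ 42°C)
Each additional base adds 2°C (A/T) or 4°C (G/C), so Tm is non-decreasing in n; n = 16 is the first length to reach 42°C.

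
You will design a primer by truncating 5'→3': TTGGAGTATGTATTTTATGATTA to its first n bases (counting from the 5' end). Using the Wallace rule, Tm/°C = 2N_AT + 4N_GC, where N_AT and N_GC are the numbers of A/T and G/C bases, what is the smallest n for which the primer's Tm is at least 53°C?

First 21 bases: TTGGAGTATGTATTTTATGAT → Tm = 52°C (< 53°C)
First 22 bases: TTGGAGTATGTATTTTATGATT → Tm = 54°C (≥ 53°C)
Since every base adds ≥2°C, Tm only increases with n, so the threshold is first crossed at n = 22.

n = 22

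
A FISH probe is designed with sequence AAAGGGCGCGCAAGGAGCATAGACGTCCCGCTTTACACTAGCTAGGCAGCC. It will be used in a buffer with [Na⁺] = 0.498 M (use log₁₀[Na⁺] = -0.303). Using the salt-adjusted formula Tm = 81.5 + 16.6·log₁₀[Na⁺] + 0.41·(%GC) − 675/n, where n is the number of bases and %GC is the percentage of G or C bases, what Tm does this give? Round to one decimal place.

Length n = 51. A=14, T=7, C=15, G=15
G+C = 30, so %GC = 30/51 × 100 = 58.824%
Salt term: 16.6 × (-0.303) = -5.03
GC term: 0.41 × 58.824 = 24.118; length term: −675/51 = −13.235
Tm = 81.5 + (-5.03) + 24.118 − 13.235 = 87.353 → 87.4°C

87.4°C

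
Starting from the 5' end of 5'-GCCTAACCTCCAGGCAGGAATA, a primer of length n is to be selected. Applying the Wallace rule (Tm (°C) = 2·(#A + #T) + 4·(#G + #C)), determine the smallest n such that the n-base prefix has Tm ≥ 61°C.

First 18 bases: GCCTAACCTCCAGGCAGG → Tm = 60°C (< 61°C)
First 19 bases: GCCTAACCTCCAGGCAGGA → Tm = 62°C (≥ 61°C)
Since every base adds ≥2°C, Tm only increases with n, so the threshold is first crossed at n = 19.

n = 19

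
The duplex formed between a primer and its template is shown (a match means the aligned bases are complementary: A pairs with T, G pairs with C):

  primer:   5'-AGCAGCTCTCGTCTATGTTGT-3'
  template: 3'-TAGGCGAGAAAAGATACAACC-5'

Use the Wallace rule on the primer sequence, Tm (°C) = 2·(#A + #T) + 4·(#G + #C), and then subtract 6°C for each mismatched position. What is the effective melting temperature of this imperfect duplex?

32°C

Primer base counts: A=3, T=8, G=5, C=5 → A+T=11, G+C=10
Perfect-match Tm = 2(11) + 4(10) = 22 + 40 = 62°C
Mismatches (positions where the bases are not complementary): 5 (at positions 2, 4, 10, 11, 21)
Effective Tm = 62 − 5×6 = 62 − 30 = 32°C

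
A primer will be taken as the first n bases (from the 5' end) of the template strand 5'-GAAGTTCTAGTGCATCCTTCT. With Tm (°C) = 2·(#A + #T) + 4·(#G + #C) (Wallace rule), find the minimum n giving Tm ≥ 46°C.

First 15 bases: GAAGTTCTAGTGCAT → Tm = 42°C (< 46°C)
First 16 bases: GAAGTTCTAGTGCATC → Tm = 46°C (≥ 46°C)
Each additional base adds 2°C (A/T) or 4°C (G/C), so Tm is non-decreasing in n; n = 16 is the first length to reach 46°C.

n = 16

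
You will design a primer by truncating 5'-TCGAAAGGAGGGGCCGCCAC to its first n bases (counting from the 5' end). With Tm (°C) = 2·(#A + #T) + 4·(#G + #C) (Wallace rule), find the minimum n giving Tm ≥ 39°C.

First 12 bases: TCGAAAGGAGGG → Tm = 38°C (< 39°C)
First 13 bases: TCGAAAGGAGGGG → Tm = 42°C (≥ 39°C)
Since every base adds ≥2°C, Tm only increases with n, so the threshold is first crossed at n = 13.

n = 13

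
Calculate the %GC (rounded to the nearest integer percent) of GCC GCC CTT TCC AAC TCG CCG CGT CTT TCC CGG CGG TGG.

C=17, A=2, T=9, G=11
G+C = 11 + 17 = 28 out of 39 bases
%GC = 28/39 × 100 = 71.79% ≈ 72%

72%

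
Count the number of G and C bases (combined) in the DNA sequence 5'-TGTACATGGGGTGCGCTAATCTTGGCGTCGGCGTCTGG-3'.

23

Scanning the sequence gives A=4, G=15, T=11, C=8.
Total G or C: 15 + 8 = 23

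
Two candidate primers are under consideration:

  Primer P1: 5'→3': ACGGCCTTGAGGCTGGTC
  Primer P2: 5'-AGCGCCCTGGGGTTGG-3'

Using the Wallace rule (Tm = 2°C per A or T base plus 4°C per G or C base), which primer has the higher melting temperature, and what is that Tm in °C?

Primer P1, 60°C

Primer P1: A+T=6, G+C=12 → Tm = 2(6)+4(12) = 60°C
Primer P2: A+T=4, G+C=12 → Tm = 2(4)+4(12) = 56°C
60°C vs 56°C → primer P1 is higher.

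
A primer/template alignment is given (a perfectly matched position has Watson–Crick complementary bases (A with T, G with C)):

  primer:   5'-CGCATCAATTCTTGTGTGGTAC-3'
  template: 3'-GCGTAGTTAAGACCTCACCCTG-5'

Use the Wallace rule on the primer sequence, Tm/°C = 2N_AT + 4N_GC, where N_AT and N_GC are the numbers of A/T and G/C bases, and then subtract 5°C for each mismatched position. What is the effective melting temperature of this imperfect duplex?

49°C

Primer base counts: A=4, T=8, G=5, C=5 → A+T=12, G+C=10
Perfect-match Tm = 2(12) + 4(10) = 24 + 40 = 64°C
Mismatches (positions where the bases are not complementary): 3 (at positions 13, 15, 20)
Effective Tm = 64 − 3×5 = 64 − 15 = 49°C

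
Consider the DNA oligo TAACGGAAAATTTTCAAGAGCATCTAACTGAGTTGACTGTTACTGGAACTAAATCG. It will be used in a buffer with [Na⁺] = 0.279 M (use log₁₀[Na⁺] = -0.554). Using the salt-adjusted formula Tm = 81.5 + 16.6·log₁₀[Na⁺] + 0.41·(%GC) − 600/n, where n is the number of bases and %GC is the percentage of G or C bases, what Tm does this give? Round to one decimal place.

Length n = 56. Counting bases: C=9, T=16, G=11, A=20
G+C = 20, so %GC = 20/56 × 100 = 35.714%
Salt term: 16.6 × (-0.554) = -9.196
GC term: 0.41 × 35.714 = 14.643; length term: −600/56 = −10.714
Tm = 81.5 + (-9.196) + 14.643 − 10.714 = 76.233 → 76.2°C

76.2°C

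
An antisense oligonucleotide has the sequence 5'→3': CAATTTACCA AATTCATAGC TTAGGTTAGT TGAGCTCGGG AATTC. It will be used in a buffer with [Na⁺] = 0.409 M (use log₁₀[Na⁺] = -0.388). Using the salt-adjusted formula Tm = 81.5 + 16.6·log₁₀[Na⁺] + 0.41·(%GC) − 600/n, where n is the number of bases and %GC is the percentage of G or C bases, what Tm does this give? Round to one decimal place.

77.2°C

Length n = 45. C=8, T=15, G=9, A=13
G+C = 17, so %GC = 17/45 × 100 = 37.778%
Salt term: 16.6 × (-0.388) = -6.441
GC term: 0.41 × 37.778 = 15.489; length term: −600/45 = −13.333
Tm = 81.5 + (-6.441) + 15.489 − 13.333 = 77.215 → 77.2°C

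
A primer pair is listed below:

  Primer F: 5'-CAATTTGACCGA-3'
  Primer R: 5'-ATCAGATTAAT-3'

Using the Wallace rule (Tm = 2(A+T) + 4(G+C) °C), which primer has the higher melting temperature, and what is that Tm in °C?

Primer F, 34°C

Primer F: A+T=7, G+C=5 → Tm = 2(7)+4(5) = 34°C
Primer R: A+T=9, G+C=2 → Tm = 2(9)+4(2) = 26°C
34°C vs 26°C → primer F is higher.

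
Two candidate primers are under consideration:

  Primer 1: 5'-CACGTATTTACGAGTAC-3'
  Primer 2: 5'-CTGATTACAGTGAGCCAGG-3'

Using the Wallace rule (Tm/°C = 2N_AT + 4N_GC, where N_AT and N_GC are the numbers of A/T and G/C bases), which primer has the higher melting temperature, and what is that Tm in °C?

Primer 2, 58°C

Primer 1: A+T=10, G+C=7 → Tm = 2(10)+4(7) = 48°C
Primer 2: A+T=9, G+C=10 → Tm = 2(9)+4(10) = 58°C
48°C vs 58°C → primer 2 is higher.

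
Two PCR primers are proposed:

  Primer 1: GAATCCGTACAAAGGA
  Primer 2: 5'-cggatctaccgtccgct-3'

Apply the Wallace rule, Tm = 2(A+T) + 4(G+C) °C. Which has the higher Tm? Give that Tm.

Primer 2, 56°C

Primer 1: A+T=9, G+C=7 → Tm = 2(9)+4(7) = 46°C
Primer 2: A+T=6, G+C=11 → Tm = 2(6)+4(11) = 56°C
46°C vs 56°C → primer 2 is higher.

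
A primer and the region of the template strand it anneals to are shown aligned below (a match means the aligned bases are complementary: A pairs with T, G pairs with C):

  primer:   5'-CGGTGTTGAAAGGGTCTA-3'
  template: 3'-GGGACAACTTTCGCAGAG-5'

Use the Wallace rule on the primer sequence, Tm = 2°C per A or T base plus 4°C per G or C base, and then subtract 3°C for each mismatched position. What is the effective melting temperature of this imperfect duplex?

42°C

Primer base counts: A=4, T=5, G=7, C=2 → A+T=9, G+C=9
Perfect-match Tm = 2(9) + 4(9) = 18 + 36 = 54°C
Mismatches (positions where the bases are not complementary): 4 (at positions 2, 3, 13, 18)
Effective Tm = 54 − 4×3 = 54 − 12 = 42°C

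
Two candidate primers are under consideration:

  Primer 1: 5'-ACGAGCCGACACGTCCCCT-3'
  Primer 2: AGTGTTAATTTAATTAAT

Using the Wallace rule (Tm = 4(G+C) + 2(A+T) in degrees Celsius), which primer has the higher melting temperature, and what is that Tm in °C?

Primer 1: A+T=6, G+C=13 → Tm = 2(6)+4(13) = 64°C
Primer 2: A+T=16, G+C=2 → Tm = 2(16)+4(2) = 40°C
64°C vs 40°C → primer 1 is higher.

Primer 1, 64°C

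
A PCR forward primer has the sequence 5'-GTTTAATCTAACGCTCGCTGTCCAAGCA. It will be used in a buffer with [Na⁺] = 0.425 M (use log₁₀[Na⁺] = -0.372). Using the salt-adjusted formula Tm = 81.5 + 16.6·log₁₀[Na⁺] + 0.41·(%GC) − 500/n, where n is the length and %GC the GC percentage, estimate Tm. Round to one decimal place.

76.5°C

Length n = 28. Scanning the sequence gives T=8, A=7, C=8, G=5.
G+C = 13, so %GC = 13/28 × 100 = 46.429%
Salt term: 16.6 × (-0.372) = -6.175
GC term: 0.41 × 46.429 = 19.036; length term: −500/28 = −17.857
Tm = 81.5 + (-6.175) + 19.036 − 17.857 = 76.504 → 76.5°C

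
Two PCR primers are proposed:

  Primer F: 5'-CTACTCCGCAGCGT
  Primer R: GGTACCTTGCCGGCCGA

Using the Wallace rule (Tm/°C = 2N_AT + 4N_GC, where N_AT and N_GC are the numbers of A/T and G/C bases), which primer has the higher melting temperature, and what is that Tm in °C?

Primer R, 58°C

Primer F: A+T=5, G+C=9 → Tm = 2(5)+4(9) = 46°C
Primer R: A+T=5, G+C=12 → Tm = 2(5)+4(12) = 58°C
46°C vs 58°C → primer R is higher.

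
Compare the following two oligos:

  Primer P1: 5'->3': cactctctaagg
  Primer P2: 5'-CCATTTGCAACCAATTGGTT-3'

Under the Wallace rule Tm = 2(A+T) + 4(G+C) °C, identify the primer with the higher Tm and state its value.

Primer P1: A+T=6, G+C=6 → Tm = 2(6)+4(6) = 36°C
Primer P2: A+T=12, G+C=8 → Tm = 2(12)+4(8) = 56°C
36°C vs 56°C → primer P2 is higher.

Primer P2, 56°C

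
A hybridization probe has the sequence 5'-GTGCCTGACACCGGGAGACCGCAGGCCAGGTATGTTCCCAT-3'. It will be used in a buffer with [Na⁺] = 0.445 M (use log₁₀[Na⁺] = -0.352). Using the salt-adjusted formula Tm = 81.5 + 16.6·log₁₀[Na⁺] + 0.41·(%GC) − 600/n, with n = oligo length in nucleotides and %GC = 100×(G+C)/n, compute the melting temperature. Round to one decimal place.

87.0°C

Length n = 41. Base counts: A=8, G=13, C=13, T=7
G+C = 26, so %GC = 26/41 × 100 = 63.415%
Salt term: 16.6 × (-0.352) = -5.843
GC term: 0.41 × 63.415 = 26; length term: −600/41 = −14.634
Tm = 81.5 + (-5.843) + 26 − 14.634 = 87.023 → 87.0°C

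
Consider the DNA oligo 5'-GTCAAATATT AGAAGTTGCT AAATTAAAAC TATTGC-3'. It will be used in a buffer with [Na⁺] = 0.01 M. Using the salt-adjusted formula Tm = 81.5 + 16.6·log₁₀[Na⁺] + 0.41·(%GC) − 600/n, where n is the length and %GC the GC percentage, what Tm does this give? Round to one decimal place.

Length n = 36. Base counts: A=15, T=12, G=5, C=4
G+C = 9, so %GC = 9/36 × 100 = 25%
Salt term: 16.6 × (-2) = -33.2
GC term: 0.41 × 25 = 10.25; length term: −600/36 = −16.667
Tm = 81.5 + (-33.2) + 10.25 − 16.667 = 41.883 → 41.9°C

41.9°C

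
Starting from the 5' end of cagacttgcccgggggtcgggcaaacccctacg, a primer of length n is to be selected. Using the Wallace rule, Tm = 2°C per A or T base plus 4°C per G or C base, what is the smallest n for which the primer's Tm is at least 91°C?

n = 27

First 26 bases: CAGACTTGCCCGGGGGTCGGGCAAAC → Tm = 88°C (< 91°C)
First 27 bases: CAGACTTGCCCGGGGGTCGGGCAAACC → Tm = 92°C (≥ 91°C)
Each additional base adds 2°C (A/T) or 4°C (G/C), so Tm is non-decreasing in n; n = 27 is the first length to reach 91°C.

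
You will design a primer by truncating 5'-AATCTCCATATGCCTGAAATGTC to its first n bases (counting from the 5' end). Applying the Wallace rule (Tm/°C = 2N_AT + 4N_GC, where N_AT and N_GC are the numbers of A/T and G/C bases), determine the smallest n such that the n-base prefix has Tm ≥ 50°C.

First 17 bases: AATCTCCATATGCCTGA → Tm = 48°C (< 50°C)
First 18 bases: AATCTCCATATGCCTGAA → Tm = 50°C (≥ 50°C)
Each additional base adds 2°C (A/T) or 4°C (G/C), so Tm is non-decreasing in n; n = 18 is the first length to reach 50°C.

n = 18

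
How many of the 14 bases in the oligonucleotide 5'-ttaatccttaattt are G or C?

Counting bases: G=0, A=4, T=8, C=2
Total G or C: 0 + 2 = 2

2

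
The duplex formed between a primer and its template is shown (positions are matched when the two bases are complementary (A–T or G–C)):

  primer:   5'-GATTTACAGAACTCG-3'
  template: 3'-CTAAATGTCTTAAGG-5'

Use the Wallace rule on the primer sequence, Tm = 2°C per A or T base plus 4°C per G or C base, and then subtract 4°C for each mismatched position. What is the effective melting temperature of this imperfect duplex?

34°C

Primer base counts: A=5, T=4, G=3, C=3 → A+T=9, G+C=6
Perfect-match Tm = 2(9) + 4(6) = 18 + 24 = 42°C
Mismatches (positions where the bases are not complementary): 2 (at positions 12, 15)
Effective Tm = 42 − 2×4 = 42 − 8 = 34°C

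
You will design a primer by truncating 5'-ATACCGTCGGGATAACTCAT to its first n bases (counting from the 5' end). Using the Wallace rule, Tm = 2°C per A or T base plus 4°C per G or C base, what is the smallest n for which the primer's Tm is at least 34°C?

First 10 bases: ATACCGTCGG → Tm = 32°C (< 34°C)
First 11 bases: ATACCGTCGGG → Tm = 36°C (≥ 34°C)
Each additional base adds 2°C (A/T) or 4°C (G/C), so Tm is non-decreasing in n; n = 11 is the first length to reach 34°C.

n = 11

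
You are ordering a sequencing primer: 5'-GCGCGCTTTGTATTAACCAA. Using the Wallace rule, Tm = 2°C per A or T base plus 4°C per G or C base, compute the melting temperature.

Counting bases: C=5, T=6, A=5, G=4
AT pairs contribute 11, GC pairs contribute 9.
Tm = 2(11) + 4(9) = 22 + 36 = 58°C

58°C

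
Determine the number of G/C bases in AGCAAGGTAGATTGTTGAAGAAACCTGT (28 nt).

T=7, G=8, C=3, A=10
G+C = 8 + 3 = 11

11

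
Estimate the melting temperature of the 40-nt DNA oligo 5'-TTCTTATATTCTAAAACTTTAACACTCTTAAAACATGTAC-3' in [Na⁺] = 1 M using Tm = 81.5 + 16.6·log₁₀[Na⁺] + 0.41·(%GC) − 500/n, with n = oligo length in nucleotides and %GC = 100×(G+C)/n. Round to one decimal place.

78.2°C

Length n = 40. C=8, A=15, G=1, T=16
G+C = 9, so %GC = 9/40 × 100 = 22.5%
Salt term: 16.6 × (0) = 0
GC term: 0.41 × 22.5 = 9.225; length term: −500/40 = −12.5
Tm = 81.5 + (0) + 9.225 − 12.5 = 78.225 → 78.2°C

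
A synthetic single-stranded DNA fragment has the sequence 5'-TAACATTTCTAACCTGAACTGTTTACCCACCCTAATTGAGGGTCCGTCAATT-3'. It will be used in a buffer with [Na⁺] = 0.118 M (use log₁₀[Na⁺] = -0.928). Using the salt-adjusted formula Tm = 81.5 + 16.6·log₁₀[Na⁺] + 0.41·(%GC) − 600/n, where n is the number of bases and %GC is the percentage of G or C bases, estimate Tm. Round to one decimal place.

71.1°C

Length n = 52. Counting bases: A=14, G=7, T=17, C=14
G+C = 21, so %GC = 21/52 × 100 = 40.385%
Salt term: 16.6 × (-0.928) = -15.405
GC term: 0.41 × 40.385 = 16.558; length term: −600/52 = −11.538
Tm = 81.5 + (-15.405) + 16.558 − 11.538 = 71.115 → 71.1°C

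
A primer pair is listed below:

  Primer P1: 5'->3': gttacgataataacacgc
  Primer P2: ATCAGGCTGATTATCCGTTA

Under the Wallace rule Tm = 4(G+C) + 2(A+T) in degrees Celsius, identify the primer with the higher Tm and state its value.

Primer P1: A+T=11, G+C=7 → Tm = 2(11)+4(7) = 50°C
Primer P2: A+T=12, G+C=8 → Tm = 2(12)+4(8) = 56°C
50°C vs 56°C → primer P2 is higher.

Primer P2, 56°C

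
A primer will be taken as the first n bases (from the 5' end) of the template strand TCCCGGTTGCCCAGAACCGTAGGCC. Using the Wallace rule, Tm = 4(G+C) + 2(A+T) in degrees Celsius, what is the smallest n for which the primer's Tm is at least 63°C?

n = 19

First 18 bases: TCCCGGTTGCCCAGAACC → Tm = 60°C (< 63°C)
First 19 bases: TCCCGGTTGCCCAGAACCG → Tm = 64°C (≥ 63°C)
Each additional base adds 2°C (A/T) or 4°C (G/C), so Tm is non-decreasing in n; n = 19 is the first length to reach 63°C.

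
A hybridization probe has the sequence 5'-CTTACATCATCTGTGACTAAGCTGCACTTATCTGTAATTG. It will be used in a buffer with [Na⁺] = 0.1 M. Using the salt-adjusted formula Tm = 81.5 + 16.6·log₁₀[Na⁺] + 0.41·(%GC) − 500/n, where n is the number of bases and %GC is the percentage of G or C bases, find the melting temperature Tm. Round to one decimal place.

Length n = 40. Scanning the sequence gives A=10, G=6, T=15, C=9.
G+C = 15, so %GC = 15/40 × 100 = 37.5%
Salt term: 16.6 × (-1) = -16.6
GC term: 0.41 × 37.5 = 15.375; length term: −500/40 = −12.5
Tm = 81.5 + (-16.6) + 15.375 − 12.5 = 67.775 → 67.8°C

67.8°C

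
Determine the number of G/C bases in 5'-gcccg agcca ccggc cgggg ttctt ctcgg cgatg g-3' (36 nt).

C=13, A=3, T=6, G=14
G+C = 14 + 13 = 27

27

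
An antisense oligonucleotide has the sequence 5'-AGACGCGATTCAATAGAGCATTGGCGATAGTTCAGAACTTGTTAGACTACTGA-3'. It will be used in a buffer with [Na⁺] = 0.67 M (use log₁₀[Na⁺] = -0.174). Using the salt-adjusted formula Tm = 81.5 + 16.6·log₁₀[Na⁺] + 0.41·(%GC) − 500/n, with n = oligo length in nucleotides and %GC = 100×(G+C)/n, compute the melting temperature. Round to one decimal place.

86.2°C

Length n = 53. Base counts: C=9, G=13, A=17, T=14
G+C = 22, so %GC = 22/53 × 100 = 41.509%
Salt term: 16.6 × (-0.174) = -2.888
GC term: 0.41 × 41.509 = 17.019; length term: −500/53 = −9.434
Tm = 81.5 + (-2.888) + 17.019 − 9.434 = 86.197 → 86.2°C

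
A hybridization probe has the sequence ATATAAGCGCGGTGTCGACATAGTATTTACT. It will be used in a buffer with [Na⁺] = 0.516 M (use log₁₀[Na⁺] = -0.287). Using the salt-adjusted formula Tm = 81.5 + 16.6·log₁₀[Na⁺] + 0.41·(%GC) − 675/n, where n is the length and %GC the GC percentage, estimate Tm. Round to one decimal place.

Length n = 31. Counting bases: C=5, A=9, G=7, T=10
G+C = 12, so %GC = 12/31 × 100 = 38.71%
Salt term: 16.6 × (-0.287) = -4.764
GC term: 0.41 × 38.71 = 15.871; length term: −675/31 = −21.774
Tm = 81.5 + (-4.764) + 15.871 − 21.774 = 70.833 → 70.8°C

70.8°C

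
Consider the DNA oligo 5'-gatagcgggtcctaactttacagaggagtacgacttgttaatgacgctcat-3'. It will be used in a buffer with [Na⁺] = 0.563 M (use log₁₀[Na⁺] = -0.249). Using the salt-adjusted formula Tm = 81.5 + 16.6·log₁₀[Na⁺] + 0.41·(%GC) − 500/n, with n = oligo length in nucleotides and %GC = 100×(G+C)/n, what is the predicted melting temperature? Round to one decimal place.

86.1°C

Length n = 51. Base counts: T=14, C=10, G=13, A=14
G+C = 23, so %GC = 23/51 × 100 = 45.098%
Salt term: 16.6 × (-0.249) = -4.133
GC term: 0.41 × 45.098 = 18.49; length term: −500/51 = −9.804
Tm = 81.5 + (-4.133) + 18.49 − 9.804 = 86.053 → 86.1°C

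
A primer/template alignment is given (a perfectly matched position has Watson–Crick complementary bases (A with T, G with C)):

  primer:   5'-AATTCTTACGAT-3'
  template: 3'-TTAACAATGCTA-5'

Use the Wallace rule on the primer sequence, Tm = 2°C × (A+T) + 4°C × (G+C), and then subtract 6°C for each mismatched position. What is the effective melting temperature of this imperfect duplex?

Primer base counts: A=4, T=5, G=1, C=2 → A+T=9, G+C=3
Perfect-match Tm = 2(9) + 4(3) = 18 + 12 = 30°C
Mismatches (positions where the bases are not complementary): 1 (at position 5)
Effective Tm = 30 − 1×6 = 30 − 6 = 24°C

24°C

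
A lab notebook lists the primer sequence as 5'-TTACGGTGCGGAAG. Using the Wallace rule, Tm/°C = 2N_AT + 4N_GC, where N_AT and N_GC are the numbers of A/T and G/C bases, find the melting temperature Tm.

Counting bases: G=6, A=3, T=3, C=2
So N_AT = 6 and N_GC = 8.
Tm = 2(6) + 4(8) = 12 + 32 = 44°C

44°C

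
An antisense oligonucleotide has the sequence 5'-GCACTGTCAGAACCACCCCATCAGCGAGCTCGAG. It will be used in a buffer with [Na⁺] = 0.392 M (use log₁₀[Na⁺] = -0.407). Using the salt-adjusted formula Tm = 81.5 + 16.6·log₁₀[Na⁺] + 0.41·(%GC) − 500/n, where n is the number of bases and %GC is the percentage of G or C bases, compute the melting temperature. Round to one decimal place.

85.4°C

Length n = 34. Base counts: T=4, A=9, C=13, G=8
G+C = 21, so %GC = 21/34 × 100 = 61.765%
Salt term: 16.6 × (-0.407) = -6.756
GC term: 0.41 × 61.765 = 25.324; length term: −500/34 = −14.706
Tm = 81.5 + (-6.756) + 25.324 − 14.706 = 85.362 → 85.4°C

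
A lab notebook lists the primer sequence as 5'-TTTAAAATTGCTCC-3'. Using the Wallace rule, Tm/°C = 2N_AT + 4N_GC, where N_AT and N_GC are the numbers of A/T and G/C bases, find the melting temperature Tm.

36°C

Base counts: A=4, G=1, C=3, T=6
A+T = 10, G+C = 4
Tm = 2×10 + 4×4 = 36°C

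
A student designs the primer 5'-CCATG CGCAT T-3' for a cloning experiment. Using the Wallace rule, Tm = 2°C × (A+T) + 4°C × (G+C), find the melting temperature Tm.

34°C

Base counts: T=3, A=2, G=2, C=4
A+T = 5, G+C = 6
Tm = 2(5) + 4(6) = 10 + 24 = 34°C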